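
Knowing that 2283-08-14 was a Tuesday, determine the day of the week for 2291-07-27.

From August 14, 2283 to August 14, 2290: 7 years, of which 2 contain a Feb 29 — 5×365 + 2×366 = 2557 days.
August 2290: 31 − 14 = 17 days remain.
Then 10 full months totalling 303 days.
July 1–27, 2291: 27 days.
Residual: 347 days.
Total: 2904 days.
2904 mod 7 = 6, so 6 days after Tuesday is Monday.

Monday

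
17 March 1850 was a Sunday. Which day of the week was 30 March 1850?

Saturday

Within March 1850: 30 − 17 = 13 days.
13 mod 7 = 6, so 6 days after Sunday is Saturday.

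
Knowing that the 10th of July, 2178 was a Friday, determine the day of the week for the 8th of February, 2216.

Thursday

From July 10, 2178 to July 10, 2215: 37 years, of which 8 contain a Feb 29 — 29×365 + 8×366 = 13513 days.
(2200 is not a leap year (divisible by 100 but not 400).)
July 2215: 31 − 10 = 21 days remain.
Then August (31), September (30), October (31), November (30), December (31), January (31): 31 + 30 + 31 + 30 + 31 + 31 = 184 days.
February 1–8, 2216: 8 days (2216 is a leap year).
Residual: 213 days.
Total: 13726 days.
13726 mod 7 = 6, so 6 days after Friday is Thursday.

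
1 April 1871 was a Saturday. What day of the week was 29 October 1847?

Friday

Count forward from the earlier date (October 29, 1847) to the later (April 1, 1871):
From October 29, 1847 to October 29, 1870: 23 years, of which 6 contain a Feb 29 — 17×365 + 6×366 = 8401 days.
October 1870: 31 − 29 = 2 days remain.
Then November (30), December (31), January (31), February 1871 (28), March (31): 30 + 31 + 31 + 28 + 31 = 151 days.
April 1, 1871: 1 day.
Residual: 154 days.
Total: 8555 days.
8555 mod 7 = 1, so 1 day before Saturday is Friday.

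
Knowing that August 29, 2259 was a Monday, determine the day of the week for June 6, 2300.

Wednesday

Day-of-year of August 29, 2259: 241.
Day-of-year of June 6, 2300: 157.
2259 has 365 days, so 365 − 241 = 124 days remain in 2259.
Full years 2260–2299: 30 common + 10 leap = 30×365 + 10×366 = 14610 days.
Total: 124 + 14610 + 157 = 14891 days.
14891 mod 7 = 2, so 2 days after Monday is Wednesday.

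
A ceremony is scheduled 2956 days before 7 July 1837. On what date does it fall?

3 June 1829

Count 2956 days before July 7, 1837:
From June 3, 1829 to June 3, 1837: 8 years, of which 2 contain a Feb 29 — 6×365 + 2×366 = 2922 days.
June 1837: 30 − 3 = 27 days remain.
July 1–7, 1837: 7 days.
Residual: 34 days.
Total: 2956 days.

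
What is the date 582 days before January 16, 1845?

June 14, 1843

Count 582 days before January 16, 1845:
June 1843: 30 − 14 = 16 days remain.
Then 18 full months totalling 550 days.
January 1–16, 1845: 16 days.
Total: 16 + 550 + 16 = 582 days.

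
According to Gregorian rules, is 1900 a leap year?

No

1900 is not a leap year (divisible by 100 but not 400).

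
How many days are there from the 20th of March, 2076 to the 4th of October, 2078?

March 2076: 31 − 20 = 11 days remain.
Then 30 full months totalling 913 days.
October 1–4, 2078: 4 days.
Total: 11 + 913 + 4 = 928 days.

928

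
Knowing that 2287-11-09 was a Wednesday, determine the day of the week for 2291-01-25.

Sunday

November 9, 2287 → November 9, 2288: 366 days (2288 is a leap year).
November 9, 2288 → November 9, 2289: 365 days.
November 9, 2289 → November 9, 2290: 365 days.
November 2290: 30 − 9 = 21 days remain.
Then December (31): 31 days.
January 1–25, 2291: 25 days.
Residual: 77 days.
Total: 1173 days.
1173 mod 7 = 4, so 4 days after Wednesday is Sunday.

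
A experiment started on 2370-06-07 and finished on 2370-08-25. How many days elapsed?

June 2370: 30 − 7 = 23 days remain.
Then July (31): 31 days.
August 1–25, 2370: 25 days.
Total: 23 + 31 + 25 = 79 days.

79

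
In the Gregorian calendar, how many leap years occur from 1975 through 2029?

14

Years divisible by 4: 1976, 1980, …, 2028 — 14 in all.
2000 is divisible by 400, so still leap.
No century exceptions apply. Count: 14.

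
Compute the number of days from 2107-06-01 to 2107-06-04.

3

Within June 2107: 4 − 1 = 3 days.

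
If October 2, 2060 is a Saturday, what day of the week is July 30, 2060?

Friday

Count forward from the earlier date (July 30, 2060) to the later (October 2, 2060):
July 2060: 31 − 30 = 1 day remains.
Then August (31), September (30): 31 + 30 = 61 days.
October 1–2, 2060: 2 days.
Total: 1 + 61 + 2 = 64 days.
64 mod 7 = 1, so 1 day before Saturday is Friday.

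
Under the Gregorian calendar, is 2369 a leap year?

No

2369 is not a leap year.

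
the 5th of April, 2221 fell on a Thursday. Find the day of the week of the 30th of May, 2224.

Sunday

Day-of-year of April 5, 2221: 95.
Day-of-year of May 30, 2224: 151.
2221 has 365 days, so 365 − 95 = 270 days remain in 2221.
Full years: 2222: 365; 2223: 365. Sum = 730.
Total: 270 + 730 + 151 = 1151 days.
1151 mod 7 = 3, so 3 days after Thursday is Sunday.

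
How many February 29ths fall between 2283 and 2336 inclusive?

Years divisible by 4: 2284, 2288, …, 2336 — 14 in all.
Of these, 2300 is divisible by 100 but not 400, so not leap.
Leap years: 14 − 1 = 13.

13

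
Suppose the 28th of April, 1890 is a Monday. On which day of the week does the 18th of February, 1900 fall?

Sunday

Day-of-year of April 28, 1890: 118.
Day-of-year of February 18, 1900: 49.
1890 has 365 days, so 365 − 118 = 247 days remain in 1890.
Full years 1891–1899: 7 common + 2 leap = 7×365 + 2×366 = 3287 days.
Total: 247 + 3287 + 49 = 3583 days.
3583 mod 7 = 6, so 6 days after Monday is Sunday.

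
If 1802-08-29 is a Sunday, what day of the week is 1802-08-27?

Count forward from the earlier date (August 27, 1802) to the later (August 29, 1802):
Within August 1802: 29 − 27 = 2 days.
2 mod 7 = 2, so 2 days before Sunday is Friday.

Friday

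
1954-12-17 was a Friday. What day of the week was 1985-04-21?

Sunday

From December 17, 1954 to December 17, 1984: 30 years, of which 8 contain a Feb 29 — 22×365 + 8×366 = 10958 days.
December 1984: 31 − 17 = 14 days remain.
Then January (31), February 1985 (28), March (31): 31 + 28 + 31 = 90 days.
April 1–21, 1985: 21 days.
Residual: 125 days.
Total: 11083 days.
11083 mod 7 = 2, so 2 days after Friday is Sunday.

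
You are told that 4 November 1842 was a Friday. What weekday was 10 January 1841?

Sunday

Count forward from the earlier date (January 10, 1841) to the later (November 4, 1842):
Day-of-year of January 10, 1841: 10.
Day-of-year of November 4, 1842: 308.
1841 has 365 days, so 365 − 10 = 355 days remain in 1841.
Total: 355 + 308 = 663 days.
663 mod 7 = 5, so 5 days before Friday is Sunday.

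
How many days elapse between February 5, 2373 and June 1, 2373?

116

February 2373: 28 − 5 = 23 days remain (2373 is not a leap year, so February has 28 days).
Then March (31), April (30), May (31): 31 + 30 + 31 = 92 days.
June 1, 2373: 1 day.
Total: 23 + 92 + 1 = 116 days.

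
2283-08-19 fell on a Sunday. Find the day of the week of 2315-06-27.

From August 19, 2283 to August 19, 2314: 31 years, of which 7 contain a Feb 29 — 24×365 + 7×366 = 11322 days.
(2300 is not a leap year (divisible by 100 but not 400).)
August 2314: 31 − 19 = 12 days remain.
Then 9 full months totalling 273 days.
June 1–27, 2315: 27 days.
Residual: 312 days.
Total: 11634 days.
11634 is a multiple of 7, so 2315-06-27 falls on the same weekday: Sunday.

Sunday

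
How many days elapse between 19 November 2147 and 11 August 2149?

631

November 2147: 30 − 19 = 11 days remain.
Then 20 full months totalling 609 days.
August 1–11, 2149: 11 days.
Total: 11 + 609 + 11 = 631 days.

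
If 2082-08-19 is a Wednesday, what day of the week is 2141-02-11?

Saturday

Day-of-year of August 19, 2082: 231.
Day-of-year of February 11, 2141: 42.
2082 has 365 days, so 365 − 231 = 134 days remain in 2082.
Full years 2083–2140: 44 common + 14 leap = 44×365 + 14×366 = 21184 days.
Total: 134 + 21184 + 42 = 21360 days.
21360 mod 7 = 3, so 3 days after Wednesday is Saturday.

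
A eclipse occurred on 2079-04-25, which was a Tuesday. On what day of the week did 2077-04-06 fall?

Count forward from the earlier date (April 6, 2077) to the later (April 25, 2079):
April 6, 2077 → April 6, 2078: 365 days.
April 6, 2078 → April 6, 2079: 365 days.
Within April 2079: 25 − 6 = 19 days.
Total: 749 days.
749 is a multiple of 7, so 2077-04-06 falls on the same weekday: Tuesday.

Tuesday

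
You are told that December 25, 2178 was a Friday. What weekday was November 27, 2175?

Count forward from the earlier date (November 27, 2175) to the later (December 25, 2178):
November 27, 2175 → November 27, 2176: 366 days (2176 is a leap year).
November 27, 2176 → November 27, 2177: 365 days.
November 27, 2177 → November 27, 2178: 365 days.
November 2178: 30 − 27 = 3 days remain.
December 1–25, 2178: 25 days.
Residual: 28 days.
Total: 1124 days.
1124 mod 7 = 4, so 4 days before Friday is Monday.

Monday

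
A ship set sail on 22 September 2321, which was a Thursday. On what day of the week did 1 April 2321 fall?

Count forward from the earlier date (April 1, 2321) to the later (September 22, 2321):
April 2321: 30 − 1 = 29 days remain.
Then May (31), June (30), July (31), August (31): 31 + 30 + 31 + 31 = 123 days.
September 1–22, 2321: 22 days.
Total: 29 + 123 + 22 = 174 days.
174 mod 7 = 6, so 6 days before Thursday is Friday.

Friday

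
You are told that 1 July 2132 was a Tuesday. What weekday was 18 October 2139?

Day-of-year of July 1, 2132: 183.
Day-of-year of October 18, 2139: 291.
2132 has 366 days, so 366 − 183 = 183 days remain in 2132.
Full years: 2133: 365; 2134: 365; 2135: 365; 2136: 366; 2137: 365; 2138: 365. Sum = 2191.
Total: 183 + 2191 + 291 = 2665 days.
2665 mod 7 = 5, so 5 days after Tuesday is Sunday.

Sunday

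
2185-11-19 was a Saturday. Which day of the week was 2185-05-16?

Count forward from the earlier date (May 16, 2185) to the later (November 19, 2185):
May 2185: 31 − 16 = 15 days remain.
Then June (30), July (31), August (31), September (30), October (31): 30 + 31 + 31 + 30 + 31 = 153 days.
November 1–19, 2185: 19 days.
Total: 15 + 153 + 19 = 187 days.
187 mod 7 = 5, so 5 days before Saturday is Monday.

Monday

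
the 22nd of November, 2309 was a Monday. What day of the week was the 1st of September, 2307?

Sunday

Count forward from the earlier date (September 1, 2307) to the later (November 22, 2309):
September 1, 2307 → September 1, 2308: 366 days (2308 is a leap year).
September 1, 2308 → September 1, 2309: 365 days.
September 2309: 30 − 1 = 29 days remain.
Then October (31): 31 days.
November 1–22, 2309: 22 days.
Residual: 82 days.
Total: 813 days.
813 mod 7 = 1, so 1 day before Monday is Sunday.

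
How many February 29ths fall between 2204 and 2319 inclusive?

Years divisible by 4: 2204, 2208, …, 2316 — 29 in all.
Of these, 2300 is divisible by 100 but not 400, so not leap.
Leap years: 29 − 1 = 28.

28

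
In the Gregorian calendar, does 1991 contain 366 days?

No

1991 is not a leap year.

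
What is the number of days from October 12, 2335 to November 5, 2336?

390

October 12, 2335 → October 12, 2336: 366 days (2336 is a leap year).
October 2336: 31 − 12 = 19 days remain.
November 1–5, 2336: 5 days.
Residual: 24 days.
Total: 390 days.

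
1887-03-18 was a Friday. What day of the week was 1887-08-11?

March 1887: 31 − 18 = 13 days remain.
Then April (30), May (31), June (30), July (31): 30 + 31 + 30 + 31 = 122 days.
August 1–11, 1887: 11 days.
Total: 13 + 122 + 11 = 146 days.
146 mod 7 = 6, so 6 days after Friday is Thursday.

Thursday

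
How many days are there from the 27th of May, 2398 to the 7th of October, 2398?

133

May 2398: 31 − 27 = 4 days remain.
Then June (30), July (31), August (31), September (30): 30 + 31 + 31 + 30 = 122 days.
October 1–7, 2398: 7 days.
Total: 4 + 122 + 7 = 133 days.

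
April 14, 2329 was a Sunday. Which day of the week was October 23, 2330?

April 2329: 30 − 14 = 16 days remain.
Then 17 full months totalling 518 days.
October 1–23, 2330: 23 days.
Total: 16 + 518 + 23 = 557 days.
557 mod 7 = 4, so 4 days after Sunday is Thursday.

Thursday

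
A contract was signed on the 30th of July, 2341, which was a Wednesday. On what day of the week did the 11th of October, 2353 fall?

Day-of-year of July 30, 2341: 211.
Day-of-year of October 11, 2353: 284.
2341 has 365 days, so 365 − 211 = 154 days remain in 2341.
Full years 2342–2352: 8 common + 3 leap = 8×365 + 3×366 = 4018 days.
Total: 154 + 4018 + 284 = 4456 days.
4456 mod 7 = 4, so 4 days after Wednesday is Sunday.

Sunday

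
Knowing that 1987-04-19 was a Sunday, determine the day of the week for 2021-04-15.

Thursday

Day-of-year of April 19, 1987: 109.
Day-of-year of April 15, 2021: 105.
1987 has 365 days, so 365 − 109 = 256 days remain in 1987.
Full years 1988–2020: 24 common + 9 leap = 24×365 + 9×366 = 12054 days.
Total: 256 + 12054 + 105 = 12415 days.
12415 mod 7 = 4, so 4 days after Sunday is Thursday.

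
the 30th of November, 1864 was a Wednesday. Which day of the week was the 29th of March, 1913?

Day-of-year of November 30, 1864: 335.
Day-of-year of March 29, 1913: 88.
1864 has 366 days, so 366 − 335 = 31 days remain in 1864.
Full years 1865–1912: 37 common + 11 leap = 37×365 + 11×366 = 17531 days.
Total: 31 + 17531 + 88 = 17650 days.
17650 mod 7 = 3, so 3 days after Wednesday is Saturday.

Saturday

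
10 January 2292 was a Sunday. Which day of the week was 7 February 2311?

Day-of-year of January 10, 2292: 10.
Day-of-year of February 7, 2311: 38.
2292 has 366 days, so 366 − 10 = 356 days remain in 2292.
Full years 2293–2310: 15 common + 3 leap = 15×365 + 3×366 = 6573 days.
Total: 356 + 6573 + 38 = 6967 days.
6967 mod 7 = 2, so 2 days after Sunday is Tuesday.

Tuesday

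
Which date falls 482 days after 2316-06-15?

2317-10-10

Count 482 days after June 15, 2316:
June 15, 2316 → June 15, 2317: 365 days.
June 2317: 30 − 15 = 15 days remain.
Then July (31), August (31), September (30): 31 + 31 + 30 = 92 days.
October 1–10, 2317: 10 days.
Residual: 117 days.
Total: 482 days.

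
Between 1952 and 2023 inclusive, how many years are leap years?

Years divisible by 4: 1952, 1956, …, 2020 — 18 in all.
2000 is divisible by 400, so still leap.
No century exceptions apply. Count: 18.

18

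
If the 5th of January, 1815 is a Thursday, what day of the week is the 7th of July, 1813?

Count forward from the earlier date (July 7, 1813) to the later (January 5, 1815):
July 7, 1813 → July 7, 1814: 365 days.
July 1814: 31 − 7 = 24 days remain.
Then August (31), September (30), October (31), November (30), December (31): 31 + 30 + 31 + 30 + 31 = 153 days.
January 1–5, 1815: 5 days.
Residual: 182 days.
Total: 547 days.
547 mod 7 = 1, so 1 day before Thursday is Wednesday.

Wednesday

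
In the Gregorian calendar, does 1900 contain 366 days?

No

1900 is not a leap year (divisible by 100 but not 400).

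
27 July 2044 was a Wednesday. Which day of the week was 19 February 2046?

Monday

July 27, 2044 → July 27, 2045: 365 days.
July 2045: 31 − 27 = 4 days remain.
Then August (31), September (30), October (31), November (30), December (31), January (31): 31 + 30 + 31 + 30 + 31 + 31 = 184 days.
February 1–19, 2046: 19 days (2046 is not a leap year).
Residual: 207 days.
Total: 572 days.
572 mod 7 = 5, so 5 days after Wednesday is Monday.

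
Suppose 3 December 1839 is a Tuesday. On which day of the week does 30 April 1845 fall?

Day-of-year of December 3, 1839: 337.
Day-of-year of April 30, 1845: 120.
1839 has 365 days, so 365 − 337 = 28 days remain in 1839.
Full years: 1840: 366; 1841: 365; 1842: 365; 1843: 365; 1844: 366. Sum = 1827.
Total: 28 + 1827 + 120 = 1975 days.
1975 mod 7 = 1, so 1 day after Tuesday is Wednesday.

Wednesday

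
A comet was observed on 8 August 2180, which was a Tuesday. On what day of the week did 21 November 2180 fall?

Tuesday

August 2180: 31 − 8 = 23 days remain.
Then September (30), October (31): 30 + 31 = 61 days.
November 1–21, 2180: 21 days.
Total: 23 + 61 + 21 = 105 days.
105 is a multiple of 7, so 21 November 2180 falls on the same weekday: Tuesday.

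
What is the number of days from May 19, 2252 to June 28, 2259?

From May 19, 2252 to May 19, 2259: 7 years, of which 1 contains a Feb 29 — 6×365 + 1×366 = 2556 days.
May 2259: 31 − 19 = 12 days remain.
June 1–28, 2259: 28 days.
Residual: 40 days.
Total: 2596 days.

2596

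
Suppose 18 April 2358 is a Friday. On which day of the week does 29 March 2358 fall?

Saturday

Count forward from the earlier date (March 29, 2358) to the later (April 18, 2358):
March 2358: 31 − 29 = 2 days remain.
April 1–18, 2358: 18 days.
Total: 2 + 18 = 20 days.
20 mod 7 = 6, so 6 days before Friday is Saturday.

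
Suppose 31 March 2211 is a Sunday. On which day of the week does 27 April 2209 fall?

Count forward from the earlier date (April 27, 2209) to the later (March 31, 2211):
Day-of-year of April 27, 2209: 117.
Day-of-year of March 31, 2211: 90.
2209 has 365 days, so 365 − 117 = 248 days remain in 2209.
Full years: 2210: 365. Sum = 365.
Total: 248 + 365 + 90 = 703 days.
703 mod 7 = 3, so 3 days before Sunday is Thursday.

Thursday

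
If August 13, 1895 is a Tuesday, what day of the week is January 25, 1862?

Count forward from the earlier date (January 25, 1862) to the later (August 13, 1895):
From January 25, 1862 to January 25, 1895: 33 years, of which 8 contain a Feb 29 — 25×365 + 8×366 = 12053 days.
January 1895: 31 − 25 = 6 days remain.
Then February 1895 (28), March (31), April (30), May (31), June (30), July (31): 28 + 31 + 30 + 31 + 30 + 31 = 181 days.
August 1–13, 1895: 13 days.
Residual: 200 days.
Total: 12253 days.
12253 mod 7 = 3, so 3 days before Tuesday is Saturday.

Saturday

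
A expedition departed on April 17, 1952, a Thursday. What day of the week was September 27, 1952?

Saturday

April 1952: 30 − 17 = 13 days remain.
Then May (31), June (30), July (31), August (31): 31 + 30 + 31 + 31 = 123 days.
September 1–27, 1952: 27 days.
Total: 13 + 123 + 27 = 163 days.
163 mod 7 = 2, so 2 days after Thursday is Saturday.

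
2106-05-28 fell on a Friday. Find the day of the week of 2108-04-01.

Sunday

May 28, 2106 → May 28, 2107: 365 days.
May 2107: 31 − 28 = 3 days remain.
Then 10 full months totalling 305 days.
April 1, 2108: 1 day.
Residual: 309 days.
Total: 674 days.
674 mod 7 = 2, so 2 days after Friday is Sunday.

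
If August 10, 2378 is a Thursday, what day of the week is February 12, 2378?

Sunday

Count forward from the earlier date (February 12, 2378) to the later (August 10, 2378):
February 2378: 28 − 12 = 16 days remain (2378 is not a leap year, so February has 28 days).
Then March (31), April (30), May (31), June (30), July (31): 31 + 30 + 31 + 30 + 31 = 153 days.
August 1–10, 2378: 10 days.
Total: 16 + 153 + 10 = 179 days.
179 mod 7 = 4, so 4 days before Thursday is Sunday.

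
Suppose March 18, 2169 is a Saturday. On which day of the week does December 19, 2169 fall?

Tuesday

March 2169: 31 − 18 = 13 days remain.
Then April (30), May (31), June (30), July (31), August (31), September (30), October (31), November (30): 30 + 31 + 30 + 31 + 31 + 30 + 31 + 30 = 244 days.
December 1–19, 2169: 19 days.
Total: 13 + 244 + 19 = 276 days.
276 mod 7 = 3, so 3 days after Saturday is Tuesday.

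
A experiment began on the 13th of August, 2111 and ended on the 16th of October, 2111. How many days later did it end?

August 2111: 31 − 13 = 18 days remain.
Then September (30): 30 days.
October 1–16, 2111: 16 days.
Total: 18 + 30 + 16 = 64 days.

64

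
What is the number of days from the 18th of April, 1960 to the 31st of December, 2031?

26189

Day-of-year of April 18, 1960: 109.
Day-of-year of December 31, 2031: 365.
1960 has 366 days, so 366 − 109 = 257 days remain in 1960.
Full years 1961–2030: 53 common + 17 leap = 53×365 + 17×366 = 25567 days.
Total: 257 + 25567 + 365 = 26189 days.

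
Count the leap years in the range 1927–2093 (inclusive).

42

Years divisible by 4: 1928, 1932, …, 2092 — 42 in all.
2000 is divisible by 400, so still leap.
No century exceptions apply. Count: 42.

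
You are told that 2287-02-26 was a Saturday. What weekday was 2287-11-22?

Tuesday

February 2287: 28 − 26 = 2 days remain (2287 is not a leap year, so February has 28 days).
Then March (31), April (30), May (31), June (30), July (31), August (31), September (30), October (31): 31 + 30 + 31 + 30 + 31 + 31 + 30 + 31 = 245 days.
November 1–22, 2287: 22 days.
Total: 2 + 245 + 22 = 269 days.
269 mod 7 = 3, so 3 days after Saturday is Tuesday.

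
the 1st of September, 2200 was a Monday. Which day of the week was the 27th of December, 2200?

September 2200: 30 − 1 = 29 days remain.
Then October (31), November (30): 31 + 30 = 61 days.
December 1–27, 2200: 27 days.
Total: 29 + 61 + 27 = 117 days.
117 mod 7 = 5, so 5 days after Monday is Saturday.

Saturday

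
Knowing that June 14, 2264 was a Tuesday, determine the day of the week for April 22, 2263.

Count forward from the earlier date (April 22, 2263) to the later (June 14, 2264):
April 2263: 30 − 22 = 8 days remain.
Then 13 full months totalling 397 days.
June 1–14, 2264: 14 days.
Total: 8 + 397 + 14 = 419 days.
419 mod 7 = 6, so 6 days before Tuesday is Wednesday.

Wednesday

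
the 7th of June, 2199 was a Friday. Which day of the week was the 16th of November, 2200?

Sunday

June 7, 2199 → June 7, 2200: 365 days (2200 is not a leap year (divisible by 100 but not 400)).
June 2200: 30 − 7 = 23 days remain.
Then July (31), August (31), September (30), October (31): 31 + 31 + 30 + 31 = 123 days.
November 1–16, 2200: 16 days.
Residual: 162 days.
Total: 527 days.
527 mod 7 = 2, so 2 days after Friday is Sunday.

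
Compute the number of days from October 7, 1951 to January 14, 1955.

1195

October 7, 1951 → October 7, 1952: 366 days (1952 is a leap year).
October 7, 1952 → October 7, 1953: 365 days.
October 7, 1953 → October 7, 1954: 365 days.
October 1954: 31 − 7 = 24 days remain.
Then November (30), December (31): 30 + 31 = 61 days.
January 1–14, 1955: 14 days.
Residual: 99 days.
Total: 1195 days.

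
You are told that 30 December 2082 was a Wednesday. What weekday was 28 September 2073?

Thursday

Count forward from the earlier date (September 28, 2073) to the later (December 30, 2082):
Day-of-year of September 28, 2073: 271.
Day-of-year of December 30, 2082: 364.
2073 has 365 days, so 365 − 271 = 94 days remain in 2073.
Full years 2074–2081: 6 common + 2 leap = 6×365 + 2×366 = 2922 days.
Total: 94 + 2922 + 364 = 3380 days.
3380 mod 7 = 6, so 6 days before Wednesday is Thursday.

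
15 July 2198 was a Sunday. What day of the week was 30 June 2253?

Thursday

Day-of-year of July 15, 2198: 196.
Day-of-year of June 30, 2253: 181.
2198 has 365 days, so 365 − 196 = 169 days remain in 2198.
Full years 2199–2252: 41 common + 13 leap = 41×365 + 13×366 = 19723 days.
Total: 169 + 19723 + 181 = 20073 days.
20073 mod 7 = 4, so 4 days after Sunday is Thursday.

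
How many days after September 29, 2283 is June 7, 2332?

17783

From September 29, 2283 to September 29, 2331: 48 years, of which 11 contain a Feb 29 — 37×365 + 11×366 = 17531 days.
(2300 is not a leap year (divisible by 100 but not 400).)
September 2331: 30 − 29 = 1 day remains.
Then October (31), November (30), December (31), January (31), February 2332 (29), March (31), April (30), May (31): 31 + 30 + 31 + 31 + 29 + 31 + 30 + 31 = 244 days.
June 1–7, 2332: 7 days.
Residual: 252 days.
Total: 17783 days.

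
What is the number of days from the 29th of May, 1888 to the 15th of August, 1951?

23087

Day-of-year of May 29, 1888: 150.
Day-of-year of August 15, 1951: 227.
1888 has 366 days, so 366 − 150 = 216 days remain in 1888.
Full years 1889–1950: 48 common + 14 leap = 48×365 + 14×366 = 22644 days.
Total: 216 + 22644 + 227 = 23087 days.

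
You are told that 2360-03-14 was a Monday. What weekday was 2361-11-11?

Saturday

March 14, 2360 → March 14, 2361: 365 days.
March 2361: 31 − 14 = 17 days remain.
Then April (30), May (31), June (30), July (31), August (31), September (30), October (31): 30 + 31 + 30 + 31 + 31 + 30 + 31 = 214 days.
November 1–11, 2361: 11 days.
Residual: 242 days.
Total: 607 days.
607 mod 7 = 5, so 5 days after Monday is Saturday.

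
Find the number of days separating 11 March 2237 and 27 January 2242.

1783

Day-of-year of March 11, 2237: 70.
Day-of-year of January 27, 2242: 27.
2237 has 365 days, so 365 − 70 = 295 days remain in 2237.
Full years: 2238: 365; 2239: 365; 2240: 366; 2241: 365. Sum = 1461.
Total: 295 + 1461 + 27 = 1783 days.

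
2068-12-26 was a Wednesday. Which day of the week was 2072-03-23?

Day-of-year of December 26, 2068: 361.
Day-of-year of March 23, 2072: 83.
2068 has 366 days, so 366 − 361 = 5 days remain in 2068.
Full years: 2069: 365; 2070: 365; 2071: 365. Sum = 1095.
Total: 5 + 1095 + 83 = 1183 days.
1183 is a multiple of 7, so 2072-03-23 falls on the same weekday: Wednesday.

Wednesday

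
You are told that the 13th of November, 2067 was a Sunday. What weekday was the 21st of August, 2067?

Count forward from the earlier date (August 21, 2067) to the later (November 13, 2067):
August 2067: 31 − 21 = 10 days remain.
Then September (30), October (31): 30 + 31 = 61 days.
November 1–13, 2067: 13 days.
Total: 10 + 61 + 13 = 84 days.
84 is a multiple of 7, so the 21st of August, 2067 falls on the same weekday: Sunday.

Sunday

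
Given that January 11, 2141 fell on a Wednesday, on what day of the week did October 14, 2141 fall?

Saturday

January 2141: 31 − 11 = 20 days remain.
Then February 2141 (28), March (31), April (30), May (31), June (30), July (31), August (31), September (30): 28 + 31 + 30 + 31 + 30 + 31 + 31 + 30 = 242 days.
October 1–14, 2141: 14 days.
Total: 20 + 242 + 14 = 276 days.
276 mod 7 = 3, so 3 days after Wednesday is Saturday.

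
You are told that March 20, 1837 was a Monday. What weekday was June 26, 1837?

Monday

March 1837: 31 − 20 = 11 days remain.
Then April (30), May (31): 30 + 31 = 61 days.
June 1–26, 1837: 26 days.
Total: 11 + 61 + 26 = 98 days.
98 is a multiple of 7, so June 26, 1837 falls on the same weekday: Monday.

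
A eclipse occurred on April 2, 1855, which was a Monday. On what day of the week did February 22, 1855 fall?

Count forward from the earlier date (February 22, 1855) to the later (April 2, 1855):
February 1855: 28 − 22 = 6 days remain (1855 is not a leap year, so February has 28 days).
Then March (31): 31 days.
April 1–2, 1855: 2 days.
Total: 6 + 31 + 2 = 39 days.
39 mod 7 = 4, so 4 days before Monday is Thursday.

Thursday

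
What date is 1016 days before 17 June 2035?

4 September 2032

Count 1016 days before June 17, 2035:
September 4, 2032 → September 4, 2033: 365 days.
September 4, 2033 → September 4, 2034: 365 days.
September 2034: 30 − 4 = 26 days remain.
Then October (31), November (30), December (31), January (31), February 2035 (28), March (31), April (30), May (31): 31 + 30 + 31 + 31 + 28 + 31 + 30 + 31 = 243 days.
June 1–17, 2035: 17 days.
Residual: 286 days.
Total: 1016 days.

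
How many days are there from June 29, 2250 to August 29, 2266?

Day-of-year of June 29, 2250: 180.
Day-of-year of August 29, 2266: 241.
2250 has 365 days, so 365 − 180 = 185 days remain in 2250.
Full years 2251–2265: 11 common + 4 leap = 11×365 + 4×366 = 5479 days.
Total: 185 + 5479 + 241 = 5905 days.

5905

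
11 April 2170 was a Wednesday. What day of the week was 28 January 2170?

Sunday

Count forward from the earlier date (January 28, 2170) to the later (April 11, 2170):
January 2170: 31 − 28 = 3 days remain.
Then February 2170 (28), March (31): 28 + 31 = 59 days.
April 1–11, 2170: 11 days.
Total: 3 + 59 + 11 = 73 days.
73 mod 7 = 3, so 3 days before Wednesday is Sunday.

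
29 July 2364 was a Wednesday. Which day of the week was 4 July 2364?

Saturday

Count forward from the earlier date (July 4, 2364) to the later (July 29, 2364):
Within July 2364: 29 − 4 = 25 days.
25 mod 7 = 4, so 4 days before Wednesday is Saturday.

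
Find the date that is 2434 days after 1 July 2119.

28 February 2126

Count 2434 days after July 1, 2119:
Day-of-year of July 1, 2119: 182.
Day-of-year of February 28, 2126: 59.
2119 has 365 days, so 365 − 182 = 183 days remain in 2119.
Full years: 2120: 366; 2121: 365; 2122: 365; 2123: 365; 2124: 366; 2125: 365. Sum = 2192.
Total: 183 + 2192 + 59 = 2434 days.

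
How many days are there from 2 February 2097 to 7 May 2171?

27121

Day-of-year of February 2, 2097: 33.
Day-of-year of May 7, 2171: 127.
2097 has 365 days, so 365 − 33 = 332 days remain in 2097.
Full years 2098–2170: 56 common + 17 leap = 56×365 + 17×366 = 26662 days.
Total: 332 + 26662 + 127 = 27121 days.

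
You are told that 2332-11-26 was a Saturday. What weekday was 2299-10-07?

Saturday

Count forward from the earlier date (October 7, 2299) to the later (November 26, 2332):
From October 7, 2299 to October 7, 2332: 33 years, of which 8 contain a Feb 29 — 25×365 + 8×366 = 12053 days.
(2300 is not a leap year (divisible by 100 but not 400).)
October 2332: 31 − 7 = 24 days remain.
November 1–26, 2332: 26 days.
Residual: 50 days.
Total: 12103 days.
12103 is a multiple of 7, so 2299-10-07 falls on the same weekday: Saturday.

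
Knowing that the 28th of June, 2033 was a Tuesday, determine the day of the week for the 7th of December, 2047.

From June 28, 2033 to June 28, 2047: 14 years, of which 3 contain a Feb 29 — 11×365 + 3×366 = 5113 days.
June 2047: 30 − 28 = 2 days remain.
Then July (31), August (31), September (30), October (31), November (30): 31 + 31 + 30 + 31 + 30 = 153 days.
December 1–7, 2047: 7 days.
Residual: 162 days.
Total: 5275 days.
5275 mod 7 = 4, so 4 days after Tuesday is Saturday.

Saturday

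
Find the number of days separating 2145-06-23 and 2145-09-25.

94

June 2145: 30 − 23 = 7 days remain.
Then July (31), August (31): 31 + 31 = 62 days.
September 1–25, 2145: 25 days.
Total: 7 + 62 + 25 = 94 days.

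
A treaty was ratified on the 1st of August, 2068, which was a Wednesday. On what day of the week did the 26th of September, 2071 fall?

August 1, 2068 → August 1, 2069: 365 days.
August 1, 2069 → August 1, 2070: 365 days.
August 1, 2070 → August 1, 2071: 365 days.
August 2071: 31 − 1 = 30 days remain.
September 1–26, 2071: 26 days.
Residual: 56 days.
Total: 1151 days.
1151 mod 7 = 3, so 3 days after Wednesday is Saturday.

Saturday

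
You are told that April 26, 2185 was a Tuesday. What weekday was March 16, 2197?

Thursday

From April 26, 2185 to April 26, 2196: 11 years, of which 3 contain a Feb 29 — 8×365 + 3×366 = 4018 days.
April 2196: 30 − 26 = 4 days remain.
Then 10 full months totalling 304 days.
March 1–16, 2197: 16 days.
Residual: 324 days.
Total: 4342 days.
4342 mod 7 = 2, so 2 days after Tuesday is Thursday.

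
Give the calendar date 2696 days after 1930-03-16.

1937-08-02

Count 2696 days after March 16, 1930:
From March 16, 1930 to March 16, 1937: 7 years, of which 2 contain a Feb 29 — 5×365 + 2×366 = 2557 days.
March 1937: 31 − 16 = 15 days remain.
Then April (30), May (31), June (30), July (31): 30 + 31 + 30 + 31 = 122 days.
August 1–2, 1937: 2 days.
Residual: 139 days.
Total: 2696 days.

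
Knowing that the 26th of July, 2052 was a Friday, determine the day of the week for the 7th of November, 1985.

Count forward from the earlier date (November 7, 1985) to the later (July 26, 2052):
Day-of-year of November 7, 1985: 311.
Day-of-year of July 26, 2052: 208.
1985 has 365 days, so 365 − 311 = 54 days remain in 1985.
Full years 1986–2051: 50 common + 16 leap = 50×365 + 16×366 = 24106 days.
Total: 54 + 24106 + 208 = 24368 days.
24368 mod 7 = 1, so 1 day before Friday is Thursday.

Thursday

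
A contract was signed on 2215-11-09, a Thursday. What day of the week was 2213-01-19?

Tuesday

Count forward from the earlier date (January 19, 2213) to the later (November 9, 2215):
January 19, 2213 → January 19, 2214: 365 days.
January 19, 2214 → January 19, 2215: 365 days.
January 2215: 31 − 19 = 12 days remain.
Then 9 full months totalling 273 days.
November 1–9, 2215: 9 days.
Residual: 294 days.
Total: 1024 days.
1024 mod 7 = 2, so 2 days before Thursday is Tuesday.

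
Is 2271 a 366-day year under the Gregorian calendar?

2271 is not a leap year.

No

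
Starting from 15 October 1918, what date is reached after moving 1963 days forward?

29 February 1924

Count 1963 days after October 15, 1918:
Day-of-year of October 15, 1918: 288.
Day-of-year of February 29, 1924: 60.
1918 has 365 days, so 365 − 288 = 77 days remain in 1918.
Full years: 1919: 365; 1920: 366; 1921: 365; 1922: 365; 1923: 365. Sum = 1826.
Total: 77 + 1826 + 60 = 1963 days.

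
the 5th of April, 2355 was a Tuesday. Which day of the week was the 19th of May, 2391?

Day-of-year of April 5, 2355: 95.
Day-of-year of May 19, 2391: 139.
2355 has 365 days, so 365 − 95 = 270 days remain in 2355.
Full years 2356–2390: 26 common + 9 leap = 26×365 + 9×366 = 12784 days.
Total: 270 + 12784 + 139 = 13193 days.
13193 mod 7 = 5, so 5 days after Tuesday is Sunday.

Sunday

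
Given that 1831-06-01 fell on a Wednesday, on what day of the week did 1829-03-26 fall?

Count forward from the earlier date (March 26, 1829) to the later (June 1, 1831):
March 26, 1829 → March 26, 1830: 365 days.
March 26, 1830 → March 26, 1831: 365 days.
March 1831: 31 − 26 = 5 days remain.
Then April (30), May (31): 30 + 31 = 61 days.
June 1, 1831: 1 day.
Residual: 67 days.
Total: 797 days.
797 mod 7 = 6, so 6 days before Wednesday is Thursday.

Thursday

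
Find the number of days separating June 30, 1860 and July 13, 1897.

13527

From June 30, 1860 to June 30, 1897: 37 years, of which 9 contain a Feb 29 — 28×365 + 9×366 = 13514 days.
June 1897: 30 − 30 = 0 days remain.
July 1–13, 1897: 13 days.
Residual: 13 days.
Total: 13527 days.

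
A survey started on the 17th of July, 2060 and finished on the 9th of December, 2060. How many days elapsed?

July 2060: 31 − 17 = 14 days remain.
Then August (31), September (30), October (31), November (30): 31 + 30 + 31 + 30 = 122 days.
December 1–9, 2060: 9 days.
Total: 14 + 122 + 9 = 145 days.

145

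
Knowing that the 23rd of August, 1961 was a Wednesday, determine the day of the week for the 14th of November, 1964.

Saturday

Day-of-year of August 23, 1961: 235.
Day-of-year of November 14, 1964: 319.
1961 has 365 days, so 365 − 235 = 130 days remain in 1961.
Full years: 1962: 365; 1963: 365. Sum = 730.
Total: 130 + 730 + 319 = 1179 days.
1179 mod 7 = 3, so 3 days after Wednesday is Saturday.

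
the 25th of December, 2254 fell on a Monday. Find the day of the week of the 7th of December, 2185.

Count forward from the earlier date (December 7, 2185) to the later (December 25, 2254):
From December 7, 2185 to December 7, 2254: 69 years, of which 16 contain a Feb 29 — 53×365 + 16×366 = 25201 days.
(2200 is not a leap year (divisible by 100 but not 400).)
Within December 2254: 25 − 7 = 18 days.
Total: 25219 days.
25219 mod 7 = 5, so 5 days before Monday is Wednesday.

Wednesday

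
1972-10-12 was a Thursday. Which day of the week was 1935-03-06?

Wednesday

Count forward from the earlier date (March 6, 1935) to the later (October 12, 1972):
From March 6, 1935 to March 6, 1972: 37 years, of which 10 contain a Feb 29 — 27×365 + 10×366 = 13515 days.
March 1972: 31 − 6 = 25 days remain.
Then April (30), May (31), June (30), July (31), August (31), September (30): 30 + 31 + 30 + 31 + 31 + 30 = 183 days.
October 1–12, 1972: 12 days.
Residual: 220 days.
Total: 13735 days.
13735 mod 7 = 1, so 1 day before Thursday is Wednesday.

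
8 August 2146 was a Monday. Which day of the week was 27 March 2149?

Day-of-year of August 8, 2146: 220.
Day-of-year of March 27, 2149: 86.
2146 has 365 days, so 365 − 220 = 145 days remain in 2146.
Full years: 2147: 365; 2148: 366. Sum = 731.
Total: 145 + 731 + 86 = 962 days.
962 mod 7 = 3, so 3 days after Monday is Thursday.

Thursday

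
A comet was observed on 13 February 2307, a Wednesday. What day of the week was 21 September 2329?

Saturday

Day-of-year of February 13, 2307: 44.
Day-of-year of September 21, 2329: 264.
2307 has 365 days, so 365 − 44 = 321 days remain in 2307.
Full years 2308–2328: 15 common + 6 leap = 15×365 + 6×366 = 7671 days.
Total: 321 + 7671 + 264 = 8256 days.
8256 mod 7 = 3, so 3 days after Wednesday is Saturday.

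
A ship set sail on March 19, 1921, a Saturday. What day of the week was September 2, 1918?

Monday

Count forward from the earlier date (September 2, 1918) to the later (March 19, 1921):
September 2, 1918 → September 2, 1919: 365 days.
September 2, 1919 → September 2, 1920: 366 days (1920 is a leap year).
September 1920: 30 − 2 = 28 days remain.
Then October (31), November (30), December (31), January (31), February 1921 (28): 31 + 30 + 31 + 31 + 28 = 151 days.
March 1–19, 1921: 19 days.
Residual: 198 days.
Total: 929 days.
929 mod 7 = 5, so 5 days before Saturday is Monday.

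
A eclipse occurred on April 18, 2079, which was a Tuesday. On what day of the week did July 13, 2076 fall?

Count forward from the earlier date (July 13, 2076) to the later (April 18, 2079):
Day-of-year of July 13, 2076: 195.
Day-of-year of April 18, 2079: 108.
2076 has 366 days, so 366 − 195 = 171 days remain in 2076.
Full years: 2077: 365; 2078: 365. Sum = 730.
Total: 171 + 730 + 108 = 1009 days.
1009 mod 7 = 1, so 1 day before Tuesday is Monday.

Monday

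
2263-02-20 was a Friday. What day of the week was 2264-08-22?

Day-of-year of February 20, 2263: 51.
Day-of-year of August 22, 2264: 235.
2263 has 365 days, so 365 − 51 = 314 days remain in 2263.
Total: 314 + 235 = 549 days.
549 mod 7 = 3, so 3 days after Friday is Monday.

Monday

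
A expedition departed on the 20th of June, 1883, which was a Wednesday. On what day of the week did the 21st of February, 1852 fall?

Saturday

Count forward from the earlier date (February 21, 1852) to the later (June 20, 1883):
From February 21, 1852 to February 21, 1883: 31 years, of which 8 contain a Feb 29 — 23×365 + 8×366 = 11323 days.
February 1883: 28 − 21 = 7 days remain (1883 is not a leap year, so February has 28 days).
Then March (31), April (30), May (31): 31 + 30 + 31 = 92 days.
June 1–20, 1883: 20 days.
Residual: 119 days.
Total: 11442 days.
11442 mod 7 = 4, so 4 days before Wednesday is Saturday.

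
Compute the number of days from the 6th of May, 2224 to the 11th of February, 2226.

646

May 6, 2224 → May 6, 2225: 365 days.
May 2225: 31 − 6 = 25 days remain.
Then June (30), July (31), August (31), September (30), October (31), November (30), December (31), January (31): 30 + 31 + 31 + 30 + 31 + 30 + 31 + 31 = 245 days.
February 1–11, 2226: 11 days (2226 is not a leap year).
Residual: 281 days.
Total: 646 days.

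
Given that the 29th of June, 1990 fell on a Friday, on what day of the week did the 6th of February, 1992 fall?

Thursday

June 1990: 30 − 29 = 1 day remains.
Then 19 full months totalling 580 days.
February 1–6, 1992: 6 days (1992 is a leap year).
Total: 1 + 580 + 6 = 587 days.
587 mod 7 = 6, so 6 days after Friday is Thursday.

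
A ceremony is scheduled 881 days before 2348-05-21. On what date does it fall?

2345-12-22

Count 881 days before May 21, 2348:
Day-of-year of December 22, 2345: 356.
Day-of-year of May 21, 2348: 142.
2345 has 365 days, so 365 − 356 = 9 days remain in 2345.
Full years: 2346: 365; 2347: 365. Sum = 730.
Total: 9 + 730 + 142 = 881 days.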